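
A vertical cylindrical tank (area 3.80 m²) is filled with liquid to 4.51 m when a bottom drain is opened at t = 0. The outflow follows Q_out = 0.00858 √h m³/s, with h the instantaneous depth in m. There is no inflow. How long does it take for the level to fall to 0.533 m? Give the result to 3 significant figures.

1230 s

Accumulation of liquid (constant cross-section A): A dh/dt = −0.00858 √h.
∫ h^(−1/2) dh = −(0.00858/A) ∫ dt, giving 2√h = 2√h₀ − (0.00858/A) t.
t = 2A(√h₀ − √h)/0.00858 = 2·3.80·(√4.51 − √0.533)/0.00858
  = 7.6000 × (2.1237 − 0.73007) / 0.00858 = 1234.4 s.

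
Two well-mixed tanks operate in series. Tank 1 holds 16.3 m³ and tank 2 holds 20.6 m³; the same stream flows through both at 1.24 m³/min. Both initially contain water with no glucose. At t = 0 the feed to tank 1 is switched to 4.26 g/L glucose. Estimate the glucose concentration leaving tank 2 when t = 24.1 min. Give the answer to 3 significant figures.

Each tank obeys Vᵢ dCᵢ/dt = Q(Cᵢ₋₁ − Cᵢ), so τᵢ = Vᵢ/Q.
τ₁ = 16.3/1.24 = 13.145 min; τ₂ = 20.6/1.24 = 16.613 min.
Tank 1: C₁ = C_in(1 − e^(−t/τ₁)). Tank 2 (τ₁ ≠ τ₂): C₂ = C_in[1 − (τ₁ e^(−t/τ₁) − τ₂ e^(−t/τ₂))/(τ₁ − τ₂)].
At t = 24.1: e^(−t/τ₁) = 0.15987, e^(−t/τ₂) = 0.23441.
C₂ = 4.26·[1 − (13.145·0.15987 − 16.613·0.23441)/(-3.4677)] = 4.26·0.48304 = 2.0577 g/L.

2.06 g/L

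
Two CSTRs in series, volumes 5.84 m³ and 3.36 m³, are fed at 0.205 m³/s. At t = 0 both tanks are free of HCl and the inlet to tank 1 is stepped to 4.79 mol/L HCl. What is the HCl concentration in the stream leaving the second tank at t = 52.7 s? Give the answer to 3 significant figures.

Time constants: τᵢ = Vᵢ/Q for each well-mixed tank.
τ₁ = 5.84/0.205 = 28.488 s; τ₂ = 3.36/0.205 = 16.390 s.
Solving the cascade with C₁(0)=C₂(0)=0 gives C₂(t) = C_in[1 − (τ₁ e^(−t/τ₁) − τ₂ e^(−t/τ₂))/(τ₁ − τ₂)].
At t = 52.7: e^(−t/τ₁) = 0.15725, e^(−t/τ₂) = 0.040142.
C₂ = 4.79·[1 − (28.488·0.15725 − 16.390·0.040142)/(12.098)] = 4.79·0.68409 = 3.2768 mol/L.

3.28 mol/L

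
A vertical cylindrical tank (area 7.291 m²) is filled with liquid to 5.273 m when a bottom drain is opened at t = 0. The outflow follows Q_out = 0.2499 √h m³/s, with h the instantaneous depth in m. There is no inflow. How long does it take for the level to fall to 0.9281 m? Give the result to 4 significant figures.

With no inflow, A dh/dt = −0.2499 √h.
This is separable: 2 d(√h)/dt = −0.2499/A, so √h = √h₀ − (0.2499/(2A)) t.
t = 2A(√h₀ − √h)/0.2499 = 2·7.291·(√5.273 − √0.9281)/0.2499
  = 14.5820 × (2.29630 − 0.963379) / 0.2499 = 77.7778 s.

77.78 s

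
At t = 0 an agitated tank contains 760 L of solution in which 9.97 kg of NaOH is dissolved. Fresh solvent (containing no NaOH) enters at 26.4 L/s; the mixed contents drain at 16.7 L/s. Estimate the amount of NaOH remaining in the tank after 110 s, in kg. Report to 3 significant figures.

2.20 kg

Let m(t) be the amount of NaOH. Volume: V(t) = V₀ + (Q_in − Q_out) t = 760 + 9.7000 t; V(110) = 1827.0 L.
Solute balance: dm/dt = 0 − Q_out C = −Q_out m/V(t).
Separate: dm/m = −Q_out dt/V(t) ⇒ ln(m/m₀) = −(Q_out/(Q_in−Q_out)) ln(V/V₀).
m = m₀ (V₀/V)^(Q_out/(Q_in−Q_out)) = 9.97 × (760/1827.0)^(1.7216) = 2.2023 kg.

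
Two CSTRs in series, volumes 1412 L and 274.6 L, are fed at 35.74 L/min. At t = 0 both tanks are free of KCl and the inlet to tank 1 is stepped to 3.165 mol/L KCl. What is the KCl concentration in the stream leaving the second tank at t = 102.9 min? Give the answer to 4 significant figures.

2.875 mol/L

Time constants: τᵢ = Vᵢ/Q for each well-mixed tank.
τ₁ = 1412/35.74 = 39.5076 min; τ₂ = 274.6/35.74 = 7.68327 min.
Tank 1: C₁ = C_in(1 − e^(−t/τ₁)). Tank 2 (τ₁ ≠ τ₂): C₂ = C_in[1 − (τ₁ e^(−t/τ₁) − τ₂ e^(−t/τ₂))/(τ₁ − τ₂)].
At t = 102.9: e^(−t/τ₁) = 0.0739353, e^(−t/τ₂) = 1.52619e-06.
C₂ = 3.165·[1 − (39.5076·0.0739353 − 7.68327·1.52619e-06)/(31.8243)] = 3.165·0.908215 = 2.87450 mol/L.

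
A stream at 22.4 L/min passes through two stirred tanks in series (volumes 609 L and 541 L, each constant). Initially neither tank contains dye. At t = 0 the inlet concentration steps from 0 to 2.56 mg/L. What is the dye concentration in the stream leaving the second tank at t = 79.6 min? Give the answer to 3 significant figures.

Each tank obeys Vᵢ dCᵢ/dt = Q(Cᵢ₋₁ − Cᵢ), so τᵢ = Vᵢ/Q.
τ₁ = 609/22.4 = 27.188 min; τ₂ = 541/22.4 = 24.152 min.
Solving the cascade with C₁(0)=C₂(0)=0 gives C₂(t) = C_in[1 − (τ₁ e^(−t/τ₁) − τ₂ e^(−t/τ₂))/(τ₁ − τ₂)].
At t = 79.6: e^(−t/τ₁) = 0.053514, e^(−t/τ₂) = 0.037038.
C₂ = 2.56·[1 − (27.188·0.053514 − 24.152·0.037038)/(3.0357)] = 2.56·0.81540 = 2.0874 mg/L.

2.09 mg/L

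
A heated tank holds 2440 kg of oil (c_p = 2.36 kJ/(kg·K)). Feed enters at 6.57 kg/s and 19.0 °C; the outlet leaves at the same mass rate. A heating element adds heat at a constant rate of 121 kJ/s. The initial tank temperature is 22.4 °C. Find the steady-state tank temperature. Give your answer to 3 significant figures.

Unsteady energy balance on the tank contents: M c_p dT/dt = ṁ c_p (T_in − T) + 121.
At steady state dT/dt = 0 ⇒ T_ss = T_in + Q̇/(ṁ c_p) = 19.0 + 121/(6.57·2.36) = 26.804 °C.

26.8 °C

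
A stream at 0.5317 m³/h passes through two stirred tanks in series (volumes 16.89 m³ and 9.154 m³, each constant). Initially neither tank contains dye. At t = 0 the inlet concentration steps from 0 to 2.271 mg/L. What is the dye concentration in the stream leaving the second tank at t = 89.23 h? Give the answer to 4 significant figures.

Species balance on tank i: dCᵢ/dt = (Cᵢ₋₁ − Cᵢ)/τᵢ with τᵢ = Vᵢ/Q.
τ₁ = 16.89/0.5317 = 31.7660 h; τ₂ = 9.154/0.5317 = 17.2165 h.
Solving the cascade with C₁(0)=C₂(0)=0 gives C₂(t) = C_in[1 − (τ₁ e^(−t/τ₁) − τ₂ e^(−t/τ₂))/(τ₁ − τ₂)].
At t = 89.23: e^(−t/τ₁) = 0.0602667, e^(−t/τ₂) = 0.00561212.
C₂ = 2.271·[1 − (31.7660·0.0602667 − 17.2165·0.00561212)/(14.5496)] = 2.271·0.875061 = 1.98726 mg/L.

1.987 mg/L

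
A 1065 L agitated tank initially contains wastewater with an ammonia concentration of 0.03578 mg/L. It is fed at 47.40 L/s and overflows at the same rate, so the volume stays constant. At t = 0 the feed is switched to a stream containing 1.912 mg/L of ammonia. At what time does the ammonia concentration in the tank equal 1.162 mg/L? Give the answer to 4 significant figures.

Species balance on the tank: V dC/dt = Q(C_in − C), so τ = V/Q = 22.4684 s.
C(t) = C_in + (C₀ − C_in) e^(−t/τ). Set C = 1.162 and solve for t:
e^(−t/τ) = (C − C_in)/(C₀ − C_in) = (1.162 − 1.912)/(0.03578 − 1.912) = 0.399740
t = −τ ln(…) = 22.4684 × 0.916941 = 20.6022 s.

20.60 s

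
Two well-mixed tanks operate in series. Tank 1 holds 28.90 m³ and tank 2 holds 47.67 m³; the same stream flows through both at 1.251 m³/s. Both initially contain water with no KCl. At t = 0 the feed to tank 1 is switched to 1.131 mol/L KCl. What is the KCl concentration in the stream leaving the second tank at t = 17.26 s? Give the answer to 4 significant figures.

Time constants: τᵢ = Vᵢ/Q for each well-mixed tank.
τ₁ = 28.90/1.251 = 23.1015 s; τ₂ = 47.67/1.251 = 38.1055 s.
Solving the cascade with C₁(0)=C₂(0)=0 gives C₂(t) = C_in[1 − (τ₁ e^(−t/τ₁) − τ₂ e^(−t/τ₂))/(τ₁ − τ₂)].
At t = 17.26: e^(−t/τ₁) = 0.473721, e^(−t/τ₂) = 0.635748.
C₂ = 1.131·[1 − (23.1015·0.473721 − 38.1055·0.635748)/(-15.0040)] = 1.131·0.114780 = 0.129816 mol/L.

0.1298 mol/L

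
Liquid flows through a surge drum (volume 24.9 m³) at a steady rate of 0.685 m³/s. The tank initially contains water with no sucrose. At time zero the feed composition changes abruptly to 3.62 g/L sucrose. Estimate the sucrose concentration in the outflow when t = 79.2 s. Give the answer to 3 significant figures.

Accumulation = in − out for the solute gives V dC/dt = Q(C_in − C).
So dC/dt = (C_in − C)/τ with τ = V/Q = 24.9/0.685 = 36.350 s.
Integrating: C(t) = C_in + (C₀ − C_in) e^(−t/τ).
C(79.2) = 3.62 + (0 − 3.62)·e^(−79.2/36.350) = 3.62 + (-3.6200)·0.11318 = 3.2103 g/L.

3.21 g/L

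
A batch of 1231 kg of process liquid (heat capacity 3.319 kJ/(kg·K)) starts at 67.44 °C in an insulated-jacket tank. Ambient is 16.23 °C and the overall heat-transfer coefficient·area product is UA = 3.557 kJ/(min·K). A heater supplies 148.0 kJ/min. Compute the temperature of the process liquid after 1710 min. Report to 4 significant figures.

Lumped-capacitance energy balance: M c_p dT/dt = UA(T_amb − T) + Q̇.
dT/dt = (T_ss − T)/τ with T_ss = T_amb + Q̇/UA = 16.23 + 148.0/3.557 = 57.8381 °C, τ = M c_p/UA = 1231·3.319/3.557 = 1148.63 min.
This is linear first-order; T(t) = T_ss + (T₀ − T_ss) e^(−t/τ).
T(1710) = 57.8381 + (9.60190)·0.225660 = 60.0049 °C.

60.00 °C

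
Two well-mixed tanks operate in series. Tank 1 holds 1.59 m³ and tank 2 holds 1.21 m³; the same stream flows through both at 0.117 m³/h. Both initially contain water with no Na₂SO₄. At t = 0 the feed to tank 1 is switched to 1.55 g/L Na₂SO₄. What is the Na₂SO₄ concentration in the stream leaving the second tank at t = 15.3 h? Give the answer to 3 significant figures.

0.570 g/L

Time constants: τᵢ = Vᵢ/Q for each well-mixed tank.
τ₁ = 1.59/0.117 = 13.590 h; τ₂ = 1.21/0.117 = 10.342 h.
Solving the cascade with C₁(0)=C₂(0)=0 gives C₂(t) = C_in[1 − (τ₁ e^(−t/τ₁) − τ₂ e^(−t/τ₂))/(τ₁ − τ₂)].
At t = 15.3: e^(−t/τ₁) = 0.32438, e^(−t/τ₂) = 0.22777.
C₂ = 1.55·[1 − (13.590·0.32438 − 10.342·0.22777)/(3.2479)] = 1.55·0.36800 = 0.57041 g/L.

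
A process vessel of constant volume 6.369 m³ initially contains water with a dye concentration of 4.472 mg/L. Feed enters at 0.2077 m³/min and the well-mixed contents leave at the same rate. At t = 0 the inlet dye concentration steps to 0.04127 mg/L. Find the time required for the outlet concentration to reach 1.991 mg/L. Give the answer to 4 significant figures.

Species balance: V dC/dt = Q(C_in − C) ⇒ τ = V/Q = 30.6644 min.
C(t) = C_in + (C₀ − C_in) e^(−t/τ). Set C = 1.991 and solve for t:
e^(−t/τ) = (C − C_in)/(C₀ − C_in) = (1.991 − 0.04127)/(4.472 − 0.04127) = 0.440047
t = −τ ln(…) = 30.6644 × 0.820873 = 25.1716 min.

25.17 min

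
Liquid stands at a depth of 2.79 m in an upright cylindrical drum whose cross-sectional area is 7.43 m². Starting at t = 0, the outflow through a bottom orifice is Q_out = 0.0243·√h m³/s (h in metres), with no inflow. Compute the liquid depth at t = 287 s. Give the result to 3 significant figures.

With no inflow, A dh/dt = −0.0243 √h.
Separate and integrate: 2(√h − √h₀) = −(0.0243/A) t.
√h = √2.79 − 0.0243·287/(2·7.43) = 1.6703 − 0.46932 = 1.2010.
h = 1.2010² = 1.4424 m.

1.44 m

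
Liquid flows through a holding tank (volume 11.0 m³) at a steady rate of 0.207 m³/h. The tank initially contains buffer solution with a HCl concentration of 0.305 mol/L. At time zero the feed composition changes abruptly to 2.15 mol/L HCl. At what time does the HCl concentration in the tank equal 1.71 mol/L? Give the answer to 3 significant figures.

76.2 h

Accumulation = in − out for the solute gives V dC/dt = Q(C_in − C), so τ = V/Q = 53.140 h.
C(t) = C_in + (C₀ − C_in) e^(−t/τ). Set C = 1.71 and solve for t:
e^(−t/τ) = (C − C_in)/(C₀ − C_in) = (1.71 − 2.15)/(0.305 − 2.15) = 0.23848
t = −τ ln(…) = 53.140 × 1.4335 = 76.174 h.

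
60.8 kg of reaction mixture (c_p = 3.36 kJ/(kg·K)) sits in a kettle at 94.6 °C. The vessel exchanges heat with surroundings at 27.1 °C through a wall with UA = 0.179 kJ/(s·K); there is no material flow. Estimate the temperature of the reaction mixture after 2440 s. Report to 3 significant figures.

Unsteady energy balance on the tank contents: M c_p dT/dt = −UA(T − T_amb).
dT/dt = (T_ss − T)/τ with T_ss = T_amb = 27.100 °C, τ = M c_p/UA = 60.8·3.36/0.179 = 1141.3 s.
Integrating: T(t) = T_ss + (T₀ − T_ss) e^(−t/τ).
T(2440) = 27.100 + (67.500)·0.11789 = 35.058 °C.

35.1 °C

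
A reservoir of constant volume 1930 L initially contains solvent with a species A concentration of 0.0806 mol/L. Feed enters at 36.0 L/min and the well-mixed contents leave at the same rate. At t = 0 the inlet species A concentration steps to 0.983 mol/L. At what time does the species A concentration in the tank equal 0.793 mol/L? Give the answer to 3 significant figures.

83.5 min

Species balance on the tank: V dC/dt = Q(C_in − C), so τ = V/Q = 53.611 min.
C(t) = C_in + (C₀ − C_in) e^(−t/τ). Set C = 0.793 and solve for t:
e^(−t/τ) = (C − C_in)/(C₀ − C_in) = (0.793 − 0.983)/(0.0806 − 0.983) = 0.21055
t = −τ ln(…) = 53.611 × 1.5580 = 83.528 min.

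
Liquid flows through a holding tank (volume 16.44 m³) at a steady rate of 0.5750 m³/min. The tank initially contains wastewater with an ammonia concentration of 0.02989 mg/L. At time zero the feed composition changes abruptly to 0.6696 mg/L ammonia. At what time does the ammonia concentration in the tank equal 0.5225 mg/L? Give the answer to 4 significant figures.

42.03 min

Transient balance on the dissolved component: V dC/dt = Q(C_in − C), so τ = V/Q = 28.5913 min.
C(t) = C_in + (C₀ − C_in) e^(−t/τ). Set C = 0.5225 and solve for t:
e^(−t/τ) = (C − C_in)/(C₀ − C_in) = (0.5225 − 0.6696)/(0.02989 − 0.6696) = 0.229948
t = −τ ln(…) = 28.5913 × 1.46990 = 42.0264 min.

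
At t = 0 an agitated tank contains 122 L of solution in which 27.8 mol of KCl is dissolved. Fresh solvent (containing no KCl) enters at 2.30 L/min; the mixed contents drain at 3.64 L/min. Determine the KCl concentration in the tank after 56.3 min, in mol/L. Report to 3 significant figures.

0.0436 mol/L

Total volume: dV/dt = Q_in − Q_out = -1.3400 L/min, so V(t) = 122 − 1.3400 t and V(56.3) = 46.558 L.
No KCl enters, so dm/dt = −Q_out · (m/V).
dm/m = −Q_out dt/(V₀ − 1.3400 t); integrating gives ln(m/m₀) = −(Q_out/(Q_in−Q_out)) ln(V/V₀).
m = m₀ (V₀/V)^(Q_out/(Q_in−Q_out)) = 27.8 × (122/46.558)^(-2.7164) = 2.0304 mol.
C = m/V = 2.0304/46.558 = 0.043611 mol/L.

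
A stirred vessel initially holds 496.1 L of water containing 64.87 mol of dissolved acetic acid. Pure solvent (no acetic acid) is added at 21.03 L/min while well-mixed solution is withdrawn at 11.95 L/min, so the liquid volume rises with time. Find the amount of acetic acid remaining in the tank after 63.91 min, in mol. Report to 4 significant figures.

Total volume: dV/dt = Q_in − Q_out = 9.08000 L/min, so V(t) = 496.1 + 9.08000 t and V(63.91) = 1076.40 L.
No acetic acid enters, so dm/dt = −Q_out · (m/V).
dm/m = −Q_out dt/(V₀ + 9.08000 t); integrating gives ln(m/m₀) = −(Q_out/(Q_in−Q_out)) ln(V/V₀).
m = m₀ (V₀/V)^(Q_out/(Q_in−Q_out)) = 64.87 × (496.1/1076.40)^(1.31608) = 23.4049 mol.

23.40 mol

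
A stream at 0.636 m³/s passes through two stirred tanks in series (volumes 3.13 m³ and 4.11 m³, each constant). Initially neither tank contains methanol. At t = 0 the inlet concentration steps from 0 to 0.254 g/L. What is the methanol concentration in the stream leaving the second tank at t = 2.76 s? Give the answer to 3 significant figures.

0.0220 g/L

Time constants: τᵢ = Vᵢ/Q for each well-mixed tank.
τ₁ = 3.13/0.636 = 4.9214 s; τ₂ = 4.11/0.636 = 6.4623 s.
Tank 1: C₁ = C_in(1 − e^(−t/τ₁)). Tank 2 (τ₁ ≠ τ₂): C₂ = C_in[1 − (τ₁ e^(−t/τ₁) − τ₂ e^(−t/τ₂))/(τ₁ − τ₂)].
At t = 2.76: e^(−t/τ₁) = 0.57074, e^(−t/τ₂) = 0.65240.
C₂ = 0.254·[1 − (4.9214·0.57074 − 6.4623·0.65240)/(-1.5409)] = 0.254·0.086788 = 0.022044 g/L.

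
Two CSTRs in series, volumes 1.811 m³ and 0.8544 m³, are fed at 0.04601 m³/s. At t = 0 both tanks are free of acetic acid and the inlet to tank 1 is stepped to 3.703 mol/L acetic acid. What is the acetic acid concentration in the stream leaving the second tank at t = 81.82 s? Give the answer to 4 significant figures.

2.866 mol/L

Each tank obeys Vᵢ dCᵢ/dt = Q(Cᵢ₋₁ − Cᵢ), so τᵢ = Vᵢ/Q.
τ₁ = 1.811/0.04601 = 39.3610 s; τ₂ = 0.8544/0.04601 = 18.5699 s.
Solving the cascade with C₁(0)=C₂(0)=0 gives C₂(t) = C_in[1 − (τ₁ e^(−t/τ₁) − τ₂ e^(−t/τ₂))/(τ₁ − τ₂)].
At t = 81.82: e^(−t/τ₁) = 0.125092, e^(−t/τ₂) = 0.0122032.
C₂ = 3.703·[1 − (39.3610·0.125092 − 18.5699·0.0122032)/(20.7911)] = 3.703·0.774080 = 2.86642 mol/L.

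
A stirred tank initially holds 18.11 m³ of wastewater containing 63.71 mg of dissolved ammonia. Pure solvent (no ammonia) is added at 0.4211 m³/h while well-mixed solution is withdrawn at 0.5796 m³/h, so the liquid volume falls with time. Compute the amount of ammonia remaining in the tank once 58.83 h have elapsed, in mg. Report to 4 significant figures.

Let m(t) be the amount of ammonia. Volume: V(t) = V₀ + (Q_in − Q_out) t = 18.11 − 0.158500 t; V(58.83) = 8.78544 m³.
Species balance (pure solvent in): dm/dt = −Q_out · m/V(t).
Separate: dm/m = −Q_out dt/V(t) ⇒ ln(m/m₀) = −(Q_out/(Q_in−Q_out)) ln(V/V₀).
m = m₀ (V₀/V)^(Q_out/(Q_in−Q_out)) = 63.71 × (18.11/8.78544)^(-3.65678) = 4.52285 mg.

4.523 mg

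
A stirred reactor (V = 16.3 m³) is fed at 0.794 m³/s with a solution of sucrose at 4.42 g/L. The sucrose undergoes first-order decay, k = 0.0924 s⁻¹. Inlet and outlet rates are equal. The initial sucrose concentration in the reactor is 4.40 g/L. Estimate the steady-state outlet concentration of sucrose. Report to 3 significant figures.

Species balance: V dC/dt = Q C_in − Q C − k V C.
Steady state (dC/dt = 0): C_ss = Q C_in/(Q + kV) = C_in/(1 + kV/Q).
C_ss = 0.794·4.42/(0.794 + 0.0924·16.3) = 3.5095/2.3001 = 1.5258 g/L.

1.53 g/L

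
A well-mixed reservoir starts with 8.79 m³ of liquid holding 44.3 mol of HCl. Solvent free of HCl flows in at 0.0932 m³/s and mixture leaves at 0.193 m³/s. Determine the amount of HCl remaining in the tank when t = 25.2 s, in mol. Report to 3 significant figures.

Total volume: dV/dt = Q_in − Q_out = -0.099800 m³/s, so V(t) = 8.79 − 0.099800 t and V(25.2) = 6.2750 m³.
Solute balance: dm/dt = 0 − Q_out C = −Q_out m/V(t).
Separate: dm/m = −Q_out dt/V(t) ⇒ ln(m/m₀) = −(Q_out/(Q_in−Q_out)) ln(V/V₀).
m = m₀ (V₀/V)^(Q_out/(Q_in−Q_out)) = 44.3 × (8.79/6.2750)^(-1.9339) = 23.085 mol.

23.1 mol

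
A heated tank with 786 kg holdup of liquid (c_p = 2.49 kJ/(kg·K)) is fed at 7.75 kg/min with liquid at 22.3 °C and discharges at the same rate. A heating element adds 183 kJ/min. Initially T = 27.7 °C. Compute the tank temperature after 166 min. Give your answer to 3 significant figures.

31.0 °C

M c_p dT/dt = ṁ c_p (T_in − T) + Q̇.
τ = M/ṁ = 101.42 min; T_ss = T_in + Q̇/(ṁ c_p) = 22.3 + 183/(7.75·2.49) = 31.783 °C.
Solution: T(t) = T_ss + (T₀ − T_ss) e^(−t/τ).
T(166) = 31.783 + (-4.0831)·e^(−166/101.42) = 31.783 + (-4.0831)·0.19461 = 30.988 °C.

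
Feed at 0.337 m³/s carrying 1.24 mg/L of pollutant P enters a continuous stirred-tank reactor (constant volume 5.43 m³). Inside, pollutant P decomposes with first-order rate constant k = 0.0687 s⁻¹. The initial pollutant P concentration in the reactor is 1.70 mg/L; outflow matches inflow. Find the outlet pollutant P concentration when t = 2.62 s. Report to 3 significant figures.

1.38 mg/L

V dC/dt = Q(C_in − C) − k V C.
dC/dt = (Q/V) C_in − (Q/V + k) C; effective rate a = Q/V + k = 0.062063 + 0.0687 = 0.13076 s⁻¹.
C_ss = Q C_in/(Q + kV) = 0.58853 mg/L; C(t) = C_ss + (C₀ − C_ss) e^(−a t).
C(2.62) = 0.58853 + (1.1115)·e^(−0.13076·2.62) = 0.58853 + (1.1115)·0.70992 = 1.3776 mg/L.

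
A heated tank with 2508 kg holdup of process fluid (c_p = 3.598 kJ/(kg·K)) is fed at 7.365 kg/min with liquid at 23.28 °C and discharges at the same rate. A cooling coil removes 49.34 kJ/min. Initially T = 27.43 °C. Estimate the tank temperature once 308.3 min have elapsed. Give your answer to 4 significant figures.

Unsteady energy balance on the tank contents: M c_p dT/dt = ṁ c_p (T_in − T) − 49.34.
τ = M/ṁ = 340.530 min; T_ss = T_in − Q̇/(ṁ c_p) = 23.28 − 49.34/(7.365·3.598) = 21.4181 °C.
Integrating: T(t) = T_ss + (T₀ − T_ss) e^(−t/τ).
T(308.3) = 21.4181 + (6.01194)·e^(−308.3/340.530) = 21.4181 + (6.01194)·0.404398 = 23.8493 °C.

23.85 °C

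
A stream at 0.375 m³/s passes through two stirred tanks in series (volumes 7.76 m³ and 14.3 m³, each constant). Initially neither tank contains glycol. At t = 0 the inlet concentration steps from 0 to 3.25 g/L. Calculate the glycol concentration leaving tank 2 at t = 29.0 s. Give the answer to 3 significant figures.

Time constants: τᵢ = Vᵢ/Q for each well-mixed tank.
τ₁ = 7.76/0.375 = 20.693 s; τ₂ = 14.3/0.375 = 38.133 s.
Solving the cascade with C₁(0)=C₂(0)=0 gives C₂(t) = C_in[1 − (τ₁ e^(−t/τ₁) − τ₂ e^(−t/τ₂))/(τ₁ − τ₂)].
At t = 29.0: e^(−t/τ₁) = 0.24625, e^(−t/τ₂) = 0.46744.
C₂ = 3.25·[1 − (20.693·0.24625 − 38.133·0.46744)/(-17.440)] = 3.25·0.27011 = 0.87786 g/L.

0.878 g/L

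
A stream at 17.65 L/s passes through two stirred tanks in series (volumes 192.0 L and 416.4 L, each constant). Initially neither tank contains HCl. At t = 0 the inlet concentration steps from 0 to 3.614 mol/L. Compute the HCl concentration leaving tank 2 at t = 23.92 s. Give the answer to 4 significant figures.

Species balance on tank i: dCᵢ/dt = (Cᵢ₋₁ − Cᵢ)/τᵢ with τᵢ = Vᵢ/Q.
τ₁ = 192.0/17.65 = 10.8782 s; τ₂ = 416.4/17.65 = 23.5921 s.
Solving the cascade with C₁(0)=C₂(0)=0 gives C₂(t) = C_in[1 − (τ₁ e^(−t/τ₁) − τ₂ e^(−t/τ₂))/(τ₁ − τ₂)].
At t = 23.92: e^(−t/τ₁) = 0.110926, e^(−t/τ₂) = 0.362801.
C₂ = 3.614·[1 − (10.8782·0.110926 − 23.5921·0.362801)/(-12.7139)] = 3.614·0.421690 = 1.52399 mol/L.

1.524 mol/L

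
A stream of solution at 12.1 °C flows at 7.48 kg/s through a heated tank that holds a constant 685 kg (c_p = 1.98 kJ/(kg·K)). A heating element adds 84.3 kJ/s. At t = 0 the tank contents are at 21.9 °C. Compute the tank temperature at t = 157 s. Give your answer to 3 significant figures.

18.5 °C

M c_p dT/dt = ṁ c_p (T_in − T) + Q̇.
Rearrange: dT/dt = (T_ss − T)/τ with τ = M/ṁ = 91.578 s and T_ss = T_in + Q̇/(ṁ c_p) = 17.792 °C.
T approaches T_ss exponentially: T(t) = T_ss + (T₀ − T_ss) e^(−t/τ).
T(157) = 17.792 + (4.1081)·e^(−157/91.578) = 17.792 + (4.1081)·0.18007 = 18.532 °C.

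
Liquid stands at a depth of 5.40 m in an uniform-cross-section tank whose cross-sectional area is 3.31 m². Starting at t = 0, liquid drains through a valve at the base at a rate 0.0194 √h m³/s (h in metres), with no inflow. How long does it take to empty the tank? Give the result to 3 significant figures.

793 s

With no inflow, A dh/dt = −0.0194 √h.
∫ h^(−1/2) dh = −(0.0194/A) ∫ dt, giving 2√h = 2√h₀ − (0.0194/A) t.
Set h = 0: 2√h₀ = (0.0194/A) t_empty ⇒ t_empty = 2A√h₀/0.0194.
t_empty = 2·3.31·√5.40/0.0194 = 6.6200·2.3238/0.0194 = 792.96 s.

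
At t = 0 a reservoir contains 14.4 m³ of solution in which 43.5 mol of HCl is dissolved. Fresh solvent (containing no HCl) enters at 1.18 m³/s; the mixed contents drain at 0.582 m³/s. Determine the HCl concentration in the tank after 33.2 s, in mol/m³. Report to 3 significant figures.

Total volume: dV/dt = Q_in − Q_out = 0.59800 m³/s, so V(t) = 14.4 + 0.59800 t and V(33.2) = 34.254 m³.
No HCl enters, so dm/dt = −Q_out · (m/V).
Separate: dm/m = −Q_out dt/V(t) ⇒ ln(m/m₀) = −(Q_out/(Q_in−Q_out)) ln(V/V₀).
m = m₀ (V₀/V)^(Q_out/(Q_in−Q_out)) = 43.5 × (14.4/34.254)^(0.97324) = 18.716 mol.
C = m/V = 18.716/34.254 = 0.54640 mol/m³.

0.546 mol/m³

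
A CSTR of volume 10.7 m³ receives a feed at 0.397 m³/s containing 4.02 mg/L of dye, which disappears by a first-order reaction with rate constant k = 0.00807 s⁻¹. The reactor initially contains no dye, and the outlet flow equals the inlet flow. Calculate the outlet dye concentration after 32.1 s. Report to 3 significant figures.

2.53 mg/L

Accumulation = in − out − consumed: V dC/dt = Q C_in − Q C − k V C.
This is linear with rate a = Q/V + k = 0.045173 s⁻¹.
C_ss = Q C_in/(Q + kV) = 3.3018 mg/L; C(t) = C_ss + (C₀ − C_ss) e^(−a t).
C(32.1) = 3.3018 + (-3.3018)·e^(−0.045173·32.1) = 3.3018 + (-3.3018)·0.23456 = 2.5274 mg/L.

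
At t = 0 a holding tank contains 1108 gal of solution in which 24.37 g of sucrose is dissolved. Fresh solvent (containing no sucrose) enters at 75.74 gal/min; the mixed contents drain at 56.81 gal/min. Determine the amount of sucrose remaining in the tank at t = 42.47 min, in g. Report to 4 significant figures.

4.740 g

Total volume: dV/dt = Q_in − Q_out = 18.9300 gal/min, so V(t) = 1108 + 18.9300 t and V(42.47) = 1911.96 gal.
No sucrose enters, so dm/dt = −Q_out · (m/V).
Separate: dm/m = −Q_out dt/V(t) ⇒ ln(m/m₀) = −(Q_out/(Q_in−Q_out)) ln(V/V₀).
m = m₀ (V₀/V)^(Q_out/(Q_in−Q_out)) = 24.37 × (1108/1911.96)^(3.00106) = 4.74013 g.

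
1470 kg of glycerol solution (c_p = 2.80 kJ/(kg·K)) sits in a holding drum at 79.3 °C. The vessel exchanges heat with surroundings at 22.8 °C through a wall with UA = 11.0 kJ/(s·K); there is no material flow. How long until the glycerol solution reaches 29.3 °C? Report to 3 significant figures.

Lumped-capacitance energy balance: M c_p dT/dt = UA(T_amb − T).
τ = M c_p/UA = 374.18 s; T_ss = T_amb = 22.800 °C.
T(t) = T_ss + (T₀ − T_ss)e^(−t/τ); set T = 29.3:
t = −τ ln[(T − T_ss)/(T₀ − T_ss)] = −374.18 · ln(0.11504) = 809.15 s.

809 s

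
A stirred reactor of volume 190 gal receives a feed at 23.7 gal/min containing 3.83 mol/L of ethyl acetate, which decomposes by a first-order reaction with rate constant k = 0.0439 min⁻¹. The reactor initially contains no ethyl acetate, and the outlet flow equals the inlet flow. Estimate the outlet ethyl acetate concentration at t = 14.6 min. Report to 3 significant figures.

V dC/dt = Q(C_in − C) − k V C.
dC/dt = (Q/V) C_in − (Q/V + k) C; effective rate a = Q/V + k = 0.12474 + 0.0439 = 0.16864 min⁻¹.
C_ss = Q C_in/(Q + kV) = 2.8330 mol/L; C(t) = C_ss + (C₀ − C_ss) e^(−a t).
C(14.6) = 2.8330 + (-2.8330)·e^(−0.16864·14.6) = 2.8330 + (-2.8330)·0.085256 = 2.5914 mol/L.

2.59 mol/L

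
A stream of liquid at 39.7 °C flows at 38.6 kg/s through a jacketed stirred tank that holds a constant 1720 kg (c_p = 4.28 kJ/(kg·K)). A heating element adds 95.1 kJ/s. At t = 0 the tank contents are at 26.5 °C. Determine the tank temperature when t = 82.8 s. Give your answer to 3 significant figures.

38.1 °C

M c_p dT/dt = ṁ c_p (T_in − T) + Q̇.
τ = M/ṁ = 44.560 s; T_ss = T_in + Q̇/(ṁ c_p) = 39.7 + 95.1/(38.6·4.28) = 40.276 °C.
Integrating: T(t) = T_ss + (T₀ − T_ss) e^(−t/τ).
T(82.8) = 40.276 + (-13.776)·e^(−82.8/44.560) = 40.276 + (-13.776)·0.15596 = 38.127 °C.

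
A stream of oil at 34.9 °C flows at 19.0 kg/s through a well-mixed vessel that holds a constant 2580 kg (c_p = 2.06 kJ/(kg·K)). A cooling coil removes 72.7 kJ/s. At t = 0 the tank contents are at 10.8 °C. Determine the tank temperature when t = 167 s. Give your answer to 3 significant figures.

First-law balance (no shaft work): M c_p dT/dt = ṁ c_p (T_in − T) − 72.7.
Rearrange: dT/dt = (T_ss − T)/τ with τ = M/ṁ = 135.79 s and T_ss = T_in − Q̇/(ṁ c_p) = 33.043 °C.
Integrating: T(t) = T_ss + (T₀ − T_ss) e^(−t/τ).
T(167) = 33.043 + (-22.243)·e^(−167/135.79) = 33.043 + (-22.243)·0.29234 = 26.540 °C.

26.5 °C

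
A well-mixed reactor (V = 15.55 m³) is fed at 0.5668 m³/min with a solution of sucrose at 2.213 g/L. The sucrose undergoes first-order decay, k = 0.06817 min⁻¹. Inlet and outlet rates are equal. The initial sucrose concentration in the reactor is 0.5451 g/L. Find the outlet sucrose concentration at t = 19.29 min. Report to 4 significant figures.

Species balance: V dC/dt = Q C_in − Q C − k V C.
dC/dt = (Q/V) C_in − (Q/V + k) C; effective rate a = Q/V + k = 0.0364502 + 0.06817 = 0.104620 min⁻¹.
C_ss = Q C_in/(Q + kV) = 0.771020 g/L; C(t) = C_ss + (C₀ − C_ss) e^(−a t).
C(19.29) = 0.771020 + (-0.225920)·e^(−0.104620·19.29) = 0.771020 + (-0.225920)·0.132905 = 0.740994 g/L.

0.7410 g/L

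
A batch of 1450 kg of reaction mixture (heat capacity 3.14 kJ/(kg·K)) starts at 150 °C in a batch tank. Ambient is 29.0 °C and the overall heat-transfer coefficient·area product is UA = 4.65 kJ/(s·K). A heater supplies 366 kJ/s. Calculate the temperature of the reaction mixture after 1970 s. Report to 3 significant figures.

Lumped-capacitance energy balance: M c_p dT/dt = UA(T_amb − T) + Q̇.
dT/dt = (T_ss − T)/τ with T_ss = T_amb + Q̇/UA = 29.0 + 366/4.65 = 107.71 °C, τ = M c_p/UA = 1450·3.14/4.65 = 979.14 s.
Solution: T(t) = T_ss + (T₀ − T_ss) e^(−t/τ).
T(1970) = 107.71 + (42.290)·0.13372 = 113.36 °C.

113 °C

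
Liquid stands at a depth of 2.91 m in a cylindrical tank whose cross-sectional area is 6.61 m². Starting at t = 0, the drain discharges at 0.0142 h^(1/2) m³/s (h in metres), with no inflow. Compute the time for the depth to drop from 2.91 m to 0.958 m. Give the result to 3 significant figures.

677 s

With no inflow, A dh/dt = −0.0142 √h.
This is separable: 2 d(√h)/dt = −0.0142/A, so √h = √h₀ − (0.0142/(2A)) t.
t = 2A(√h₀ − √h)/0.0142 = 2·6.61·(√2.91 − √0.958)/0.0142
  = 13.220 × (1.7059 − 0.97877) / 0.0142 = 676.92 s.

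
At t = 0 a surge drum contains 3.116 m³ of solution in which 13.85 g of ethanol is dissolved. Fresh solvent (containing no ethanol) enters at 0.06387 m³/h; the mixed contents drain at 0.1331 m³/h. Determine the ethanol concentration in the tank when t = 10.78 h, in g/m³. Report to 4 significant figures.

Total volume: dV/dt = Q_in − Q_out = -0.0692300 m³/h, so V(t) = 3.116 − 0.0692300 t and V(10.78) = 2.36970 m³.
Solute balance: dm/dt = 0 − Q_out C = −Q_out m/V(t).
dm/m = −Q_out dt/(V₀ − 0.0692300 t); integrating gives ln(m/m₀) = −(Q_out/(Q_in−Q_out)) ln(V/V₀).
m = m₀ (V₀/V)^(Q_out/(Q_in−Q_out)) = 13.85 × (3.116/2.36970)^(-1.92258) = 8.18178 g.
C = m/V = 8.18178/2.36970 = 3.45266 g/m³.

3.453 g/m³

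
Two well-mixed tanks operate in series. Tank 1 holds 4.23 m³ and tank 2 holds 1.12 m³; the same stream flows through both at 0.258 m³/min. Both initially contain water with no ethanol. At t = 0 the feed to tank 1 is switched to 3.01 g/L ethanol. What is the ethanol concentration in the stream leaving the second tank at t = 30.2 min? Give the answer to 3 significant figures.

Time constants: τᵢ = Vᵢ/Q for each well-mixed tank.
τ₁ = 4.23/0.258 = 16.395 min; τ₂ = 1.12/0.258 = 4.3411 min.
Solving the cascade with C₁(0)=C₂(0)=0 gives C₂(t) = C_in[1 − (τ₁ e^(−t/τ₁) − τ₂ e^(−t/τ₂))/(τ₁ − τ₂)].
At t = 30.2: e^(−t/τ₁) = 0.15850, e^(−t/τ₂) = 0.00095215.
C₂ = 3.01·[1 − (16.395·0.15850 − 4.3411·0.00095215)/(12.054)] = 3.01·0.78476 = 2.3621 g/L.

2.36 g/L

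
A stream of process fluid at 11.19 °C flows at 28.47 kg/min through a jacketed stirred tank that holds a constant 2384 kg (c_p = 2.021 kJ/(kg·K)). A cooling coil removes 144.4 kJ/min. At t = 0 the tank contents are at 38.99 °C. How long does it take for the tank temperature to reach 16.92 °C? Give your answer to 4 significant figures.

109.1 min

Unsteady energy balance on the tank contents: M c_p dT/dt = ṁ c_p (T_in − T) − 144.4.
τ = M/ṁ = 83.7373 min; T_ss = T_in − Q̇/(ṁ c_p) = 8.68035 °C.
T(t) = T_ss + (T₀ − T_ss) e^(−t/τ). Set T = 16.92:
e^(−t/τ) = (16.92 − 8.68035)/(38.99 − 8.68035) = 0.271849
t = −83.7373 · ln(0.271849) = 109.068 min.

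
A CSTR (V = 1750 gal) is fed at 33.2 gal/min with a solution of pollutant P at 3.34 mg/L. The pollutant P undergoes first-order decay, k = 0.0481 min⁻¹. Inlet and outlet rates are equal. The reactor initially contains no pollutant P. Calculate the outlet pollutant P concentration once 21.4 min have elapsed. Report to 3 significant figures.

0.720 mg/L

Species balance: V dC/dt = Q C_in − Q C − k V C.
This is linear with rate a = Q/V + k = 0.067071 min⁻¹.
C_ss = Q C_in/(Q + kV) = 0.94473 mg/L; C(t) = C_ss + (C₀ − C_ss) e^(−a t).
C(21.4) = 0.94473 + (-0.94473)·e^(−0.067071·21.4) = 0.94473 + (-0.94473)·0.23804 = 0.71985 mg/L.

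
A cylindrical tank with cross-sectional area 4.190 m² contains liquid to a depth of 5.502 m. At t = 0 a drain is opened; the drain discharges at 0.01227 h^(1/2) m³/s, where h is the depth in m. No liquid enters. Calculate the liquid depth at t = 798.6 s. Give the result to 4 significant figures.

1.384 m

With no inflow, A dh/dt = −0.01227 √h.
Separate and integrate: 2(√h − √h₀) = −(0.01227/A) t.
√h = √5.502 − 0.01227·798.6/(2·4.190) = 2.34563 − 1.16931 = 1.17632.
h = 1.17632² = 1.38374 m.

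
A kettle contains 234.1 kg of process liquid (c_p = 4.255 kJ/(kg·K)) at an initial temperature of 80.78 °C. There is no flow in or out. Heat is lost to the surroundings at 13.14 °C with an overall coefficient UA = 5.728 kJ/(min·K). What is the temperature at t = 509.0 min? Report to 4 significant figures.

16.76 °C

Heat balance on the well-mixed liquid: M c_p dT/dt = −UA(T − T_amb).
dT/dt = (T_ss − T)/τ with T_ss = T_amb = 13.1400 °C, τ = M c_p/UA = 234.1·4.255/5.728 = 173.899 min.
Solution: T(t) = T_ss + (T₀ − T_ss) e^(−t/τ).
T(509.0) = 13.1400 + (67.6400)·0.0535585 = 16.7627 °C.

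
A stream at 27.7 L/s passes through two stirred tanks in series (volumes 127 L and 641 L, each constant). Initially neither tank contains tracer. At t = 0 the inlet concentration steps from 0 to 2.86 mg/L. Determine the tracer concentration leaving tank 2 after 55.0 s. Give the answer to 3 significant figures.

Each tank obeys Vᵢ dCᵢ/dt = Q(Cᵢ₋₁ − Cᵢ), so τᵢ = Vᵢ/Q.
τ₁ = 127/27.7 = 4.5848 s; τ₂ = 641/27.7 = 23.141 s.
Tank 1: C₁ = C_in(1 − e^(−t/τ₁)). Tank 2 (τ₁ ≠ τ₂): C₂ = C_in[1 − (τ₁ e^(−t/τ₁) − τ₂ e^(−t/τ₂))/(τ₁ − τ₂)].
At t = 55.0: e^(−t/τ₁) = 6.1684e-06, e^(−t/τ₂) = 0.092851.
C₂ = 2.86·[1 − (4.5848·6.1684e-06 − 23.141·0.092851)/(-18.556)] = 2.86·0.88421 = 2.5288 mg/L.

2.53 mg/L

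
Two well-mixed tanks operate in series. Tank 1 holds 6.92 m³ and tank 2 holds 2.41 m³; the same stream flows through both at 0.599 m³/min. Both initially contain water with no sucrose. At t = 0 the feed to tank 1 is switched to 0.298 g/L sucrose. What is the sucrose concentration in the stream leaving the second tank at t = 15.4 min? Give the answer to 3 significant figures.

0.181 g/L

Time constants: τᵢ = Vᵢ/Q for each well-mixed tank.
τ₁ = 6.92/0.599 = 11.553 min; τ₂ = 2.41/0.599 = 4.0234 min.
Tank 1: C₁ = C_in(1 − e^(−t/τ₁)). Tank 2 (τ₁ ≠ τ₂): C₂ = C_in[1 − (τ₁ e^(−t/τ₁) − τ₂ e^(−t/τ₂))/(τ₁ − τ₂)].
At t = 15.4: e^(−t/τ₁) = 0.26368, e^(−t/τ₂) = 0.021761.
C₂ = 0.298·[1 − (11.553·0.26368 − 4.0234·0.021761)/(7.5292)] = 0.298·0.60705 = 0.18090 g/L.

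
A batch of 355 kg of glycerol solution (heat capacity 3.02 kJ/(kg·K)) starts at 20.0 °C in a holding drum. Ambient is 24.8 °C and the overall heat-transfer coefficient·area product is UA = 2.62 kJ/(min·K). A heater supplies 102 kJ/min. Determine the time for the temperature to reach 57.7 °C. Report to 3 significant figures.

M c_p dT/dt = −UA(T − T_amb) + Q̇.
τ = M c_p/UA = 409.20 min; T_ss = T_amb + Q̇/UA = 24.8 + 102/2.62 = 63.731 °C.
T(t) = T_ss + (T₀ − T_ss)e^(−t/τ); set T = 57.7:
t = −τ ln[(T − T_ss)/(T₀ − T_ss)] = −409.20 · ln(0.13792) = 810.66 min.

811 min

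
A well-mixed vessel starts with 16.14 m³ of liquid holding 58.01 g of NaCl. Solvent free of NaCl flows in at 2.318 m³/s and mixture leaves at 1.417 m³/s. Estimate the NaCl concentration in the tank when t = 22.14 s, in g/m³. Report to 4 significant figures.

Let m(t) be the amount of NaCl. Volume: V(t) = V₀ + (Q_in − Q_out) t = 16.14 + 0.901000 t; V(22.14) = 36.0881 m³.
Species balance (pure solvent in): dm/dt = −Q_out · m/V(t).
Separate: dm/m = −Q_out dt/V(t) ⇒ ln(m/m₀) = −(Q_out/(Q_in−Q_out)) ln(V/V₀).
m = m₀ (V₀/V)^(Q_out/(Q_in−Q_out)) = 58.01 × (16.14/36.0881)^(1.57270) = 16.3646 g.
C = m/V = 16.3646/36.0881 = 0.453463 g/m³.

0.4535 g/m³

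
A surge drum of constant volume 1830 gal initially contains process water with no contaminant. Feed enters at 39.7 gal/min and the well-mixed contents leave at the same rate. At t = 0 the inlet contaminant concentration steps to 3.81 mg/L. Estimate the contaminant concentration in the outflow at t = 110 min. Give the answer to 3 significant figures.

3.46 mg/L

Mass balance on the solute (V constant): V dC/dt = Q(C_in − C).
Rewrite as dC/dt + C/τ = C_in/τ, τ = V/Q = 46.096 min.
C approaches C_in exponentially: C(t) = C_in + (C₀ − C_in) e^(−t/τ).
C(110) = 3.81 + (0 − 3.81)·e^(−110/46.096) = 3.81 + (-3.8100)·0.091966 = 3.4596 mg/L.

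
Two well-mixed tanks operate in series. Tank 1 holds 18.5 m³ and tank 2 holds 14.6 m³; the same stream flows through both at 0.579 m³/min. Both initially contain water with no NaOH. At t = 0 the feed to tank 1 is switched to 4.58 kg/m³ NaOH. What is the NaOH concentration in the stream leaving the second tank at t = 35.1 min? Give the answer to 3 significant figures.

Each tank obeys Vᵢ dCᵢ/dt = Q(Cᵢ₋₁ − Cᵢ), so τᵢ = Vᵢ/Q.
τ₁ = 18.5/0.579 = 31.952 min; τ₂ = 14.6/0.579 = 25.216 min.
Solving the cascade with C₁(0)=C₂(0)=0 gives C₂(t) = C_in[1 − (τ₁ e^(−t/τ₁) − τ₂ e^(−t/τ₂))/(τ₁ − τ₂)].
At t = 35.1: e^(−t/τ₁) = 0.33336, e^(−t/τ₂) = 0.24858.
C₂ = 4.58·[1 − (31.952·0.33336 − 25.216·0.24858)/(6.7358)] = 4.58·0.34927 = 1.5997 kg/m³.

1.60 kg/m³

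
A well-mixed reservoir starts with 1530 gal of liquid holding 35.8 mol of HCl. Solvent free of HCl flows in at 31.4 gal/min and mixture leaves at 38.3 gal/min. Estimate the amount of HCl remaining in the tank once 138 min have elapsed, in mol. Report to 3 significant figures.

0.161 mol

Let m(t) be the amount of HCl. Volume: V(t) = V₀ + (Q_in − Q_out) t = 1530 − 6.9000 t; V(138) = 577.80 gal.
Solute balance: dm/dt = 0 − Q_out C = −Q_out m/V(t).
Separate: dm/m = −Q_out dt/V(t) ⇒ ln(m/m₀) = −(Q_out/(Q_in−Q_out)) ln(V/V₀).
m = m₀ (V₀/V)^(Q_out/(Q_in−Q_out)) = 35.8 × (1530/577.80)^(-5.5507) = 0.16084 mol.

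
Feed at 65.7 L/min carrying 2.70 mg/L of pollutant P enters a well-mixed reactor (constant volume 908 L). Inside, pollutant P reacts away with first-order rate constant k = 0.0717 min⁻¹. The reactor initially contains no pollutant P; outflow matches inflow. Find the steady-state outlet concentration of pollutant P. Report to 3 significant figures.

Species balance: V dC/dt = Q C_in − Q C − k V C.
At steady state: 0 = Q C_in − (Q + kV) C_ss, so C_ss = Q C_in/(Q + kV).
C_ss = 65.7·2.70/(65.7 + 0.0717·908) = 177.39/130.80 = 1.3562 mg/L.

1.36 mg/L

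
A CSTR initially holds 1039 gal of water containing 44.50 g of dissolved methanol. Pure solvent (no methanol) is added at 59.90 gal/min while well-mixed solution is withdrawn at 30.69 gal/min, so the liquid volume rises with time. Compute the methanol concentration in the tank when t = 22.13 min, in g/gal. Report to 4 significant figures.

Let m(t) be the amount of methanol. Volume: V(t) = V₀ + (Q_in − Q_out) t = 1039 + 29.2100 t; V(22.13) = 1685.42 gal.
Species balance (pure solvent in): dm/dt = −Q_out · m/V(t).
dm/m = −Q_out dt/(V₀ + 29.2100 t); integrating gives ln(m/m₀) = −(Q_out/(Q_in−Q_out)) ln(V/V₀).
m = m₀ (V₀/V)^(Q_out/(Q_in−Q_out)) = 44.50 × (1039/1685.42)^(1.05067) = 26.7685 g.
C = m/V = 26.7685/1685.42 = 0.0158824 g/gal.

0.01588 g/gal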